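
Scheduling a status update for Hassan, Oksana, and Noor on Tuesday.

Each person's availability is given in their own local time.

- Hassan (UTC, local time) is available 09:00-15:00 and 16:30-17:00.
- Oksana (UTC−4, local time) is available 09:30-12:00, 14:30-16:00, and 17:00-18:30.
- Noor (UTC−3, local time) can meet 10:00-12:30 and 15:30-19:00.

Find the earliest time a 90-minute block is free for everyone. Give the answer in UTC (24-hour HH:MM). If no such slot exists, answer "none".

13:30

Hassan → UTC: 09:00–15:00, 16:30–17:00.
Oksana → UTC: 13:30–16:00, 18:30–20:00, 21:00–22:30.
Noor → UTC: 13:00–15:30, 18:30–22:00.
Hassan ∩ Oksana: 13:30–15:00.
Hassan ∩ Oksana ∩ Noor: 13:30–15:00.
Windows ≥ 90 min: 13:30–15:00.
Earliest such window starts at 13:30.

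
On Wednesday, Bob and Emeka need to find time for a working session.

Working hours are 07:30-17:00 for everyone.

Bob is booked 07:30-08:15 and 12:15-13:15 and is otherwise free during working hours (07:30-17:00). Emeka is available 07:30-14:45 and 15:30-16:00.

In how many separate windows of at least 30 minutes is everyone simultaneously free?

Bob free within 07:30–17:00: 08:15–12:15, 13:15–17:00.
Bob ∩ Emeka: 08:15–12:15, 13:15–14:45, 15:30–16:00.
Windows ≥ 30 min: 08:15–12:15, 13:15–14:45, 15:30–16:00.
That's 3 windows.

3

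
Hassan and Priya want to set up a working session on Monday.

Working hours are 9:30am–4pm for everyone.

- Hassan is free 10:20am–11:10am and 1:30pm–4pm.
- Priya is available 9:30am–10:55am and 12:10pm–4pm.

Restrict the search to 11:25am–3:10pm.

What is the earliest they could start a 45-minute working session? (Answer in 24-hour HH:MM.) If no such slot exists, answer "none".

Hassan ∩ Priya: 10:20–10:55, 13:30–16:00.
Restricted to 11:25–15:10: 13:30–15:10.
Windows ≥ 45 min: 13:30–15:10.
Earliest such window starts at 13:30.

13:30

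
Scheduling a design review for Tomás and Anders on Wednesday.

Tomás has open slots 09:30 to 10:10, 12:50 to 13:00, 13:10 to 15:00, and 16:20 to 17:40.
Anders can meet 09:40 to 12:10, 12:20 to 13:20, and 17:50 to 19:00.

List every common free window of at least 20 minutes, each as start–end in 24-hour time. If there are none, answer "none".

09:40–10:10

Tomás ∩ Anders: 09:40–10:10, 12:50–13:00, 13:10–13:20.
Windows ≥ 20 min: 09:40–10:10.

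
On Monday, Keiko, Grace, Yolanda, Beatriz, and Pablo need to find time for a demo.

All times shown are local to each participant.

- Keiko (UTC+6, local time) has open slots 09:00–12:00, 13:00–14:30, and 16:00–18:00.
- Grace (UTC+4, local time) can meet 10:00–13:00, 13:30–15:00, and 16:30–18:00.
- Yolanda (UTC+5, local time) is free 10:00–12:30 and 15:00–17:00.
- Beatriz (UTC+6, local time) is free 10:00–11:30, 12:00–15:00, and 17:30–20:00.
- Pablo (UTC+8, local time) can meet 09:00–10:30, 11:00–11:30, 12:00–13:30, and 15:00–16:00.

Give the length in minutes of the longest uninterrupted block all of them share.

Keiko → UTC: 03:00–06:00, 07:00–08:30, 10:00–12:00.
Grace → UTC: 06:00–09:00, 09:30–11:00, 12:30–14:00.
Yolanda → UTC: 05:00–07:30, 10:00–12:00.
Beatriz → UTC: 04:00–05:30, 06:00–09:00, 11:30–14:00.
Pablo → UTC: 01:00–02:30, 03:00–03:30, 04:00–05:30, 07:00–08:00.
Keiko ∩ Grace: 07:00–08:30, 10:00–11:00.
Keiko ∩ Grace ∩ Yolanda: 07:00–07:30, 10:00–11:00.
Keiko ∩ Grace ∩ Yolanda ∩ Beatriz: 07:00–07:30.
Keiko ∩ Grace ∩ Yolanda ∩ Beatriz ∩ Pablo: 07:00–07:30.
Single common window of 30 minutes.

30 minutes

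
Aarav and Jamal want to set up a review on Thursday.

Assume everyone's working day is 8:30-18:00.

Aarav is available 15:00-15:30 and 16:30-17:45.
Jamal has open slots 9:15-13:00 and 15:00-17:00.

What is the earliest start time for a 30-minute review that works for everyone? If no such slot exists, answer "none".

15:00

Aarav ∩ Jamal: 15:00–15:30, 16:30–17:00.
Windows ≥ 30 min: 15:00–15:30, 16:30–17:00.
Earliest such window starts at 15:00.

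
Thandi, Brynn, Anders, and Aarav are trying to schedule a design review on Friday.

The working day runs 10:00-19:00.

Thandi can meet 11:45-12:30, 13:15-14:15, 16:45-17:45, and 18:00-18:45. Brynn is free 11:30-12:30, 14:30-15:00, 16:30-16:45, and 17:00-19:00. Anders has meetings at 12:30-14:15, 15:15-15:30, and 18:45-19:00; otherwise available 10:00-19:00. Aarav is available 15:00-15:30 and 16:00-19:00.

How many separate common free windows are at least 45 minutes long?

2

Anders free within 10:00–19:00: 10:00–12:30, 14:15–15:15, 15:30–18:45.
Thandi ∩ Brynn: 11:45–12:30, 17:00–17:45, 18:00–18:45.
Thandi ∩ Brynn ∩ Anders: 11:45–12:30, 17:00–17:45, 18:00–18:45.
Thandi ∩ Brynn ∩ Anders ∩ Aarav: 17:00–17:45, 18:00–18:45.
Windows ≥ 45 min: 17:00–17:45, 18:00–18:45.
That's 2 windows.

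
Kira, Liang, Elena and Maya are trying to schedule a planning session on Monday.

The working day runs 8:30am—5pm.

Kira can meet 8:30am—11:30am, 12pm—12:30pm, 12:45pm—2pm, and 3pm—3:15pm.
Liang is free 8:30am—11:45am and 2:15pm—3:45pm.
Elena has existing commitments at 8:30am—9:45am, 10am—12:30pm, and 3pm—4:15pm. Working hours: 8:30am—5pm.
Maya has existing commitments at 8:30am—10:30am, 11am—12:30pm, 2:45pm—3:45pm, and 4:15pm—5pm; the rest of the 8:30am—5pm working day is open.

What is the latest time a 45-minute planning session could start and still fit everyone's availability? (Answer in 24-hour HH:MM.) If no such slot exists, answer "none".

Elena free within 08:30–17:00: 09:45–10:00, 12:30–15:00, 16:15–17:00.
Maya free within 08:30–17:00: 10:30–11:00, 12:30–14:45, 15:45–16:15.
Kira ∩ Liang: 08:30–11:30, 15:00–15:15.
Kira ∩ Liang ∩ Elena: 09:45–10:00.
Kira ∩ Liang ∩ Elena ∩ Maya: (none).
Windows ≥ 45 min: (none).

none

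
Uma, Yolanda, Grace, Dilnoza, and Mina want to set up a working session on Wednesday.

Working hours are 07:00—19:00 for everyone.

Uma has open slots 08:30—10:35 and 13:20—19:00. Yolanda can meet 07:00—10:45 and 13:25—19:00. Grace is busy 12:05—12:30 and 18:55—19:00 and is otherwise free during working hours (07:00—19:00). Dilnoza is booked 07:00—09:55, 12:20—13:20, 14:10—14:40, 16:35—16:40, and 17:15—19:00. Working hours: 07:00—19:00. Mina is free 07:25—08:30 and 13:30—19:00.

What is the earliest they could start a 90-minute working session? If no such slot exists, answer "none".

14:40

Grace free within 07:00–19:00: 07:00–12:05, 12:30–18:55.
Dilnoza free within 07:00–19:00: 09:55–12:20, 13:20–14:10, 14:40–16:35, 16:40–17:15.
Uma ∩ Yolanda: 08:30–10:35, 13:25–19:00.
Uma ∩ Yolanda ∩ Grace: 08:30–10:35, 13:25–18:55.
Uma ∩ Yolanda ∩ Grace ∩ Dilnoza: 09:55–10:35, 13:25–14:10, 14:40–16:35, 16:40–17:15.
Uma ∩ Yolanda ∩ Grace ∩ Dilnoza ∩ Mina: 13:30–14:10, 14:40–16:35, 16:40–17:15.
Windows ≥ 90 min: 14:40–16:35.
Earliest such window starts at 14:40.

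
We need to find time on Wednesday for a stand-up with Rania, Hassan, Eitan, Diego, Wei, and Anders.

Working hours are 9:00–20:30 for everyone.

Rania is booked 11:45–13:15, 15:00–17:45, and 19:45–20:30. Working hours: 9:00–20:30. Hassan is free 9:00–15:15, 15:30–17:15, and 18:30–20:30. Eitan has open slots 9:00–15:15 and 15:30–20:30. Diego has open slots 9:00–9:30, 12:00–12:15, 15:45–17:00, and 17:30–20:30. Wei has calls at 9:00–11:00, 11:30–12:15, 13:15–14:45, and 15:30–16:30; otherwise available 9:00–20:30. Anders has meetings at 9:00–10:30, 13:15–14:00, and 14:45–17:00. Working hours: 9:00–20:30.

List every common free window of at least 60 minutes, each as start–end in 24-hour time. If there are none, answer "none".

Rania free within 09:00–20:30: 09:00–11:45, 13:15–15:00, 17:45–19:45.
Wei free within 09:00–20:30: 11:00–11:30, 12:15–13:15, 14:45–15:30, 16:30–20:30.
Anders free within 09:00–20:30: 10:30–13:15, 14:00–14:45, 17:00–20:30.
Rania ∩ Hassan: 09:00–11:45, 13:15–15:00, 18:30–19:45.
Rania ∩ Hassan ∩ Eitan: 09:00–11:45, 13:15–15:00, 18:30–19:45.
Rania ∩ Hassan ∩ Eitan ∩ Diego: 09:00–09:30, 18:30–19:45.
Rania ∩ Hassan ∩ Eitan ∩ Diego ∩ Wei: 18:30–19:45.
Rania ∩ Hassan ∩ Eitan ∩ Diego ∩ Wei ∩ Anders: 18:30–19:45.
Windows ≥ 60 min: 18:30–19:45.

18:30–19:45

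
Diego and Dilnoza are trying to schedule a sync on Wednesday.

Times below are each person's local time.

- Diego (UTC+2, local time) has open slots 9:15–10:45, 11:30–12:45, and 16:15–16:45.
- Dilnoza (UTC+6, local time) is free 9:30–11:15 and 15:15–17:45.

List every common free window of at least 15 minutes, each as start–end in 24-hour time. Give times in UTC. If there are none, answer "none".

09:30–10:45

Diego → UTC: 07:15–08:45, 09:30–10:45, 14:15–14:45.
Dilnoza → UTC: 03:30–05:15, 09:15–11:45.
Diego ∩ Dilnoza: 09:30–10:45.
Windows ≥ 15 min: 09:30–10:45.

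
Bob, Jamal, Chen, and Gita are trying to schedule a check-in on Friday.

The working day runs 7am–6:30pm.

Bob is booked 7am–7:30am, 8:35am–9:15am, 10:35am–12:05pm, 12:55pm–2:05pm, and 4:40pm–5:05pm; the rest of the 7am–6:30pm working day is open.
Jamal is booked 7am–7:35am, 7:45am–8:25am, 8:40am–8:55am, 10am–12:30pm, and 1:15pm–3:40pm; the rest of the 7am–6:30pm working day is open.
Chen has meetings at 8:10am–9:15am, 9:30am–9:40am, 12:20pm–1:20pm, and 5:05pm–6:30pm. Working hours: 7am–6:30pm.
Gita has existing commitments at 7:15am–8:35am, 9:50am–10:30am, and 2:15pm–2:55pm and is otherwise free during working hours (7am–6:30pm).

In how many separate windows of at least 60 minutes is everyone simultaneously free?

1

Bob free within 07:00–18:30: 07:30–08:35, 09:15–10:35, 12:05–12:55, 14:05–16:40, 17:05–18:30.
Jamal free within 07:00–18:30: 07:35–07:45, 08:25–08:40, 08:55–10:00, 12:30–13:15, 15:40–18:30.
Chen free within 07:00–18:30: 07:00–08:10, 09:15–09:30, 09:40–12:20, 13:20–17:05.
Gita free within 07:00–18:30: 07:00–07:15, 08:35–09:50, 10:30–14:15, 14:55–18:30.
Bob ∩ Jamal: 07:35–07:45, 08:25–08:35, 09:15–10:00, 12:30–12:55, 15:40–16:40, 17:05–18:30.
Bob ∩ Jamal ∩ Chen: 07:35–07:45, 09:15–09:30, 09:40–10:00, 15:40–16:40.
Bob ∩ Jamal ∩ Chen ∩ Gita: 09:15–09:30, 09:40–09:50, 15:40–16:40.
Windows ≥ 60 min: 15:40–16:40.
That's 1 window.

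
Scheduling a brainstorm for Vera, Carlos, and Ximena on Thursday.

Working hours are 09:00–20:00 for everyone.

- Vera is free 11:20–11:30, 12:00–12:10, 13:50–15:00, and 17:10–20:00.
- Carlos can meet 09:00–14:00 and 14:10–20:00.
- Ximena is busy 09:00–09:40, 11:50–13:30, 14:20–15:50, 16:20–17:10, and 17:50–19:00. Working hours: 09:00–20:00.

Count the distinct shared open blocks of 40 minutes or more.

Ximena free within 09:00–20:00: 09:40–11:50, 13:30–14:20, 15:50–16:20, 17:10–17:50, 19:00–20:00.
Vera ∩ Carlos: 11:20–11:30, 12:00–12:10, 13:50–14:00, 14:10–15:00, 17:10–20:00.
Vera ∩ Carlos ∩ Ximena: 11:20–11:30, 13:50–14:00, 14:10–14:20, 17:10–17:50, 19:00–20:00.
Windows ≥ 40 min: 17:10–17:50, 19:00–20:00.
That's 2 windows.

2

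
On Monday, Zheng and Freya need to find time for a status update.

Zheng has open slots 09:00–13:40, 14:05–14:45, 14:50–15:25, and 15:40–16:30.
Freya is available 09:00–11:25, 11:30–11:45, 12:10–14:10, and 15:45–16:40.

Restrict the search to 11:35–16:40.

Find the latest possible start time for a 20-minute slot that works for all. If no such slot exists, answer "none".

16:10

Zheng ∩ Freya: 09:00–11:25, 11:30–11:45, 12:10–13:40, 14:05–14:10, 15:45–16:30.
Restricted to 11:35–16:40: 11:35–11:45, 12:10–13:40, 14:05–14:10, 15:45–16:30.
Windows ≥ 20 min: 12:10–13:40, 15:45–16:30.
Latest start in the last window 15:45–16:30 is 16:30 − 20 min = 16:10.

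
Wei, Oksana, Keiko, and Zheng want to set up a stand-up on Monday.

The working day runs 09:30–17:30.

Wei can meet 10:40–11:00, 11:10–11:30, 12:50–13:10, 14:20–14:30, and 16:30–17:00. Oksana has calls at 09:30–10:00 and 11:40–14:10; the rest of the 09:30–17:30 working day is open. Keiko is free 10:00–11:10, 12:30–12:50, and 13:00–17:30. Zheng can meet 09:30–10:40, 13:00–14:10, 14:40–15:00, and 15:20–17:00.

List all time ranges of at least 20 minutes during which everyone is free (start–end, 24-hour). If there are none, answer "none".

16:30–17:00

Oksana free within 09:30–17:30: 10:00–11:40, 14:10–17:30.
Wei ∩ Oksana: 10:40–11:00, 11:10–11:30, 14:20–14:30, 16:30–17:00.
Wei ∩ Oksana ∩ Keiko: 10:40–11:00, 14:20–14:30, 16:30–17:00.
Wei ∩ Oksana ∩ Keiko ∩ Zheng: 16:30–17:00.
Windows ≥ 20 min: 16:30–17:00.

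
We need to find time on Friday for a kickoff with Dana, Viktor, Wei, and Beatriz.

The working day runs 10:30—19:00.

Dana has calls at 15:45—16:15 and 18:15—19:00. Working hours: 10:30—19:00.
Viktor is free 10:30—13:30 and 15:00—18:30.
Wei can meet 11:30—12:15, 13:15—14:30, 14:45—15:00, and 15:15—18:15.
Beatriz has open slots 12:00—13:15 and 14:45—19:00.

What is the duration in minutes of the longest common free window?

120 minutes

Dana free within 10:30–19:00: 10:30–15:45, 16:15–18:15.
Dana ∩ Viktor: 10:30–13:30, 15:00–15:45, 16:15–18:15.
Dana ∩ Viktor ∩ Wei: 11:30–12:15, 13:15–13:30, 15:15–15:45, 16:15–18:15.
Dana ∩ Viktor ∩ Wei ∩ Beatriz: 12:00–12:15, 15:15–15:45, 16:15–18:15.
Common window lengths: 15, 30, 120 min; longest is 120.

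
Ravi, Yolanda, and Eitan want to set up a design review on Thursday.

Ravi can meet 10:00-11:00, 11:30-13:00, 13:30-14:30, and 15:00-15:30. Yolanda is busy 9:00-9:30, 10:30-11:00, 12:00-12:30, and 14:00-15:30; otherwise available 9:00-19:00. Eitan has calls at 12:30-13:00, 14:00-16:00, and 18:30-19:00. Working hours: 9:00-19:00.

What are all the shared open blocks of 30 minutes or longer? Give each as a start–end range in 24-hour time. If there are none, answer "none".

Yolanda free within 09:00–19:00: 09:30–10:30, 11:00–12:00, 12:30–14:00, 15:30–19:00.
Eitan free within 09:00–19:00: 09:00–12:30, 13:00–14:00, 16:00–18:30.
Ravi ∩ Yolanda: 10:00–10:30, 11:30–12:00, 12:30–13:00, 13:30–14:00.
Ravi ∩ Yolanda ∩ Eitan: 10:00–10:30, 11:30–12:00, 13:30–14:00.
Windows ≥ 30 min: 10:00–10:30, 11:30–12:00, 13:30–14:00.

10:00–10:30, 11:30–12:00, 13:30–14:00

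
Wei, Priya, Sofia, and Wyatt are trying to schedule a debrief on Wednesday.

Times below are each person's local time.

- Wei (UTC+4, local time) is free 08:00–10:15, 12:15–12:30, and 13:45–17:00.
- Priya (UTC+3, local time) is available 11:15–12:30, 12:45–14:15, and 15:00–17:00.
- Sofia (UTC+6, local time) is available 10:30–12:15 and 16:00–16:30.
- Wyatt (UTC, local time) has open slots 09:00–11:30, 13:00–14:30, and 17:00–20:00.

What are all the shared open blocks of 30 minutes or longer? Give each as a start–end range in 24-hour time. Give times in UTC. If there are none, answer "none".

Wei → UTC: 04:00–06:15, 08:15–08:30, 09:45–13:00.
Priya → UTC: 08:15–09:30, 09:45–11:15, 12:00–14:00.
Sofia → UTC: 04:30–06:15, 10:00–10:30.
Wyatt → UTC: 09:00–11:30, 13:00–14:30, 17:00–20:00.
Wei ∩ Priya: 08:15–08:30, 09:45–11:15, 12:00–13:00.
Wei ∩ Priya ∩ Sofia: 10:00–10:30.
Wei ∩ Priya ∩ Sofia ∩ Wyatt: 10:00–10:30.
Windows ≥ 30 min: 10:00–10:30.

10:00–10:30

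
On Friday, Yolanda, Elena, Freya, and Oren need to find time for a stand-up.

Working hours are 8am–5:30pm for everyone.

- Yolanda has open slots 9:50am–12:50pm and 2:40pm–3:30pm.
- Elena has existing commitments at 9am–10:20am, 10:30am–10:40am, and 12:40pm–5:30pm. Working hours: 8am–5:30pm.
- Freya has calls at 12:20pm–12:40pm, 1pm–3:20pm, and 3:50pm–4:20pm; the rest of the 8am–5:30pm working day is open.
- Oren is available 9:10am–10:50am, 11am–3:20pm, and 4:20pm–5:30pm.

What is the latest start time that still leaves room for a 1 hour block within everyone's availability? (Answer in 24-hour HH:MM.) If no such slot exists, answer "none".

11:20

Elena free within 08:00–17:30: 08:00–09:00, 10:20–10:30, 10:40–12:40.
Freya free within 08:00–17:30: 08:00–12:20, 12:40–13:00, 15:20–15:50, 16:20–17:30.
Yolanda ∩ Elena: 10:20–10:30, 10:40–12:40.
Yolanda ∩ Elena ∩ Freya: 10:20–10:30, 10:40–12:20.
Yolanda ∩ Elena ∩ Freya ∩ Oren: 10:20–10:30, 10:40–10:50, 11:00–12:20.
Windows ≥ 60 min: 11:00–12:20.
Latest start in the last window 11:00–12:20 is 12:20 − 60 min = 11:20.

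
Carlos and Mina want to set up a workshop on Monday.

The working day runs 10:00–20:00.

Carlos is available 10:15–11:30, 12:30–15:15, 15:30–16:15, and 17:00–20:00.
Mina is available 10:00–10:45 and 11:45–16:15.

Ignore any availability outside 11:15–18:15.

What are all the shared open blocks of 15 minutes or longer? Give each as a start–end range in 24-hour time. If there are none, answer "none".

Carlos ∩ Mina: 10:15–10:45, 12:30–15:15, 15:30–16:15.
Restricted to 11:15–18:15: 12:30–15:15, 15:30–16:15.
Windows ≥ 15 min: 12:30–15:15, 15:30–16:15.

12:30–15:15, 15:30–16:15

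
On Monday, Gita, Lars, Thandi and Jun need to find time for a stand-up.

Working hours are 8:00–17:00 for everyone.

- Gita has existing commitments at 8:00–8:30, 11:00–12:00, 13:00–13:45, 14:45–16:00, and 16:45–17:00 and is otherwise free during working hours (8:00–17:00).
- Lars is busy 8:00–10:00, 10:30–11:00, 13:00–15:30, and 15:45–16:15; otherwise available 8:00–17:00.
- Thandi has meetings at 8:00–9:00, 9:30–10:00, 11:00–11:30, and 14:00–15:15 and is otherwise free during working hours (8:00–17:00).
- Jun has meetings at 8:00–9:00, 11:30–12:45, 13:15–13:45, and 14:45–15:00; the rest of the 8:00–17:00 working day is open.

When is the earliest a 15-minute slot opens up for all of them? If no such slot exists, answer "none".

10:00

Gita free within 08:00–17:00: 08:30–11:00, 12:00–13:00, 13:45–14:45, 16:00–16:45.
Lars free within 08:00–17:00: 10:00–10:30, 11:00–13:00, 15:30–15:45, 16:15–17:00.
Thandi free within 08:00–17:00: 09:00–09:30, 10:00–11:00, 11:30–14:00, 15:15–17:00.
Jun free within 08:00–17:00: 09:00–11:30, 12:45–13:15, 13:45–14:45, 15:00–17:00.
Gita ∩ Lars: 10:00–10:30, 12:00–13:00, 16:15–16:45.
Gita ∩ Lars ∩ Thandi: 10:00–10:30, 12:00–13:00, 16:15–16:45.
Gita ∩ Lars ∩ Thandi ∩ Jun: 10:00–10:30, 12:45–13:00, 16:15–16:45.
Windows ≥ 15 min: 10:00–10:30, 12:45–13:00, 16:15–16:45.
Earliest such window starts at 10:00.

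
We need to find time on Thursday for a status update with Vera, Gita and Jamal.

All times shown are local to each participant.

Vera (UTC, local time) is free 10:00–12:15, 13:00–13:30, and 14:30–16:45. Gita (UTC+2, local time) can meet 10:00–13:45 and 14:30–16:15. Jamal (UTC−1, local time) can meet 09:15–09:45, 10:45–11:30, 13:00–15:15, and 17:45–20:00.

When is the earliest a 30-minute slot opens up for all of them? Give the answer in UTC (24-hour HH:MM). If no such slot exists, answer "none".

10:15

Vera → UTC: 10:00–12:15, 13:00–13:30, 14:30–16:45.
Gita → UTC: 08:00–11:45, 12:30–14:15.
Jamal → UTC: 10:15–10:45, 11:45–12:30, 14:00–16:15, 18:45–21:00.
Vera ∩ Gita: 10:00–11:45, 13:00–13:30.
Vera ∩ Gita ∩ Jamal: 10:15–10:45.
Windows ≥ 30 min: 10:15–10:45.
Earliest such window starts at 10:15.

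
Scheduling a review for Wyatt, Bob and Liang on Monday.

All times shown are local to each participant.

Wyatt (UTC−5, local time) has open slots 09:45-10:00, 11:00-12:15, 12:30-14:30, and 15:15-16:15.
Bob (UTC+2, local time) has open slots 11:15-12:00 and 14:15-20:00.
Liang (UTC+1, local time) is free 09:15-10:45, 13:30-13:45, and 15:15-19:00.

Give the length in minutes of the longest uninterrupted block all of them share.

75 minutes

Wyatt → UTC: 14:45–15:00, 16:00–17:15, 17:30–19:30, 20:15–21:15.
Bob → UTC: 09:15–10:00, 12:15–18:00.
Liang → UTC: 08:15–09:45, 12:30–12:45, 14:15–18:00.
Wyatt ∩ Bob: 14:45–15:00, 16:00–17:15, 17:30–18:00.
Wyatt ∩ Bob ∩ Liang: 14:45–15:00, 16:00–17:15, 17:30–18:00.
Common window lengths: 15, 75, 30 min; longest is 75.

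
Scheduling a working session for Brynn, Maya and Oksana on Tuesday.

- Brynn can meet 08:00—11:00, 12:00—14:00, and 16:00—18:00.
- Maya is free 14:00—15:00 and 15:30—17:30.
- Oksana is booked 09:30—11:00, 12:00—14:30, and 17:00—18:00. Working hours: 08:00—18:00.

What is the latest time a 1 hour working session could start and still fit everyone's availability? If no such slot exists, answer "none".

Oksana free within 08:00–18:00: 08:00–09:30, 11:00–12:00, 14:30–17:00.
Brynn ∩ Maya: 16:00–17:30.
Brynn ∩ Maya ∩ Oksana: 16:00–17:00.
Windows ≥ 60 min: 16:00–17:00.
Latest start in the last window 16:00–17:00 is 17:00 − 60 min = 16:00.

16:00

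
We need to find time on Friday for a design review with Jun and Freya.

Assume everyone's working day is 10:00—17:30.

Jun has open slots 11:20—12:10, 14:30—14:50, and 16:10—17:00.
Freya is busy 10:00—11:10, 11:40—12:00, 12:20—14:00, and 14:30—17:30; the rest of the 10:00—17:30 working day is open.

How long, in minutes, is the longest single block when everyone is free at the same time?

Freya free within 10:00–17:30: 11:10–11:40, 12:00–12:20, 14:00–14:30.
Jun ∩ Freya: 11:20–11:40, 12:00–12:10.
Common window lengths: 20, 10 min; longest is 20.

20 minutes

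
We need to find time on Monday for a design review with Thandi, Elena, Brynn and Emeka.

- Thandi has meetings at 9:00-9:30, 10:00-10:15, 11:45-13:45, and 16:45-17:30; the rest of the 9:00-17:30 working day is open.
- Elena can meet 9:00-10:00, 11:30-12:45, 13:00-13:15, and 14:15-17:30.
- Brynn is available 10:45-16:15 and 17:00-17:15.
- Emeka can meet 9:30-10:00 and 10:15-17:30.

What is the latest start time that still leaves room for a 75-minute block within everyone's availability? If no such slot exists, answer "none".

15:00

Thandi free within 09:00–17:30: 09:30–10:00, 10:15–11:45, 13:45–16:45.
Thandi ∩ Elena: 09:30–10:00, 11:30–11:45, 14:15–16:45.
Thandi ∩ Elena ∩ Brynn: 11:30–11:45, 14:15–16:15.
Thandi ∩ Elena ∩ Brynn ∩ Emeka: 11:30–11:45, 14:15–16:15.
Windows ≥ 75 min: 14:15–16:15.
Latest start in the last window 14:15–16:15 is 16:15 − 75 min = 15:00.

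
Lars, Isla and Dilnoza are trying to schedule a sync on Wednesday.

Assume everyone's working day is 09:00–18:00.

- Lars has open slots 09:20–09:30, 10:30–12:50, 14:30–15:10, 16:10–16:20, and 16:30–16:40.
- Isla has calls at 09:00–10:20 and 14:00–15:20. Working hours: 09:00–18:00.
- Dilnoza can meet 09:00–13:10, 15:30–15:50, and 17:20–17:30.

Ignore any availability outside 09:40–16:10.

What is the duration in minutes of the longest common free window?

Isla free within 09:00–18:00: 10:20–14:00, 15:20–18:00.
Lars ∩ Isla: 10:30–12:50, 16:10–16:20, 16:30–16:40.
Lars ∩ Isla ∩ Dilnoza: 10:30–12:50.
Restricted to 09:40–16:10: 10:30–12:50.
Single common window of 140 minutes.

140 minutes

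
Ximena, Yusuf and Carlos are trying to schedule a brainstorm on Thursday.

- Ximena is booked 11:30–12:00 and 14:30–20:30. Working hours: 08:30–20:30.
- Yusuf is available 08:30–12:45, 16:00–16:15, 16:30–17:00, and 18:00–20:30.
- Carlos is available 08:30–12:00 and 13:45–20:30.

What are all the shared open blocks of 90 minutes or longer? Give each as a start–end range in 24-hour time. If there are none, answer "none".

08:30–11:30

Ximena free within 08:30–20:30: 08:30–11:30, 12:00–14:30.
Ximena ∩ Yusuf: 08:30–11:30, 12:00–12:45.
Ximena ∩ Yusuf ∩ Carlos: 08:30–11:30.
Windows ≥ 90 min: 08:30–11:30.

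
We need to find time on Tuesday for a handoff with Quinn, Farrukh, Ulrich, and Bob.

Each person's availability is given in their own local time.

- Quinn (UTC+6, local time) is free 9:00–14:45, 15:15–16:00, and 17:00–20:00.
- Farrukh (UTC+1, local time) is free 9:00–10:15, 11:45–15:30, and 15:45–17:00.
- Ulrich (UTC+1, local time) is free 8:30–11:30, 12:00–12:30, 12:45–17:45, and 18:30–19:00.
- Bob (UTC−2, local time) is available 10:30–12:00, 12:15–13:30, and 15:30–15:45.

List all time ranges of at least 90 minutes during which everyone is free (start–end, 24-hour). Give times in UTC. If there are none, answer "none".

Quinn → UTC: 03:00–08:45, 09:15–10:00, 11:00–14:00.
Farrukh → UTC: 08:00–09:15, 10:45–14:30, 14:45–16:00.
Ulrich → UTC: 07:30–10:30, 11:00–11:30, 11:45–16:45, 17:30–18:00.
Bob → UTC: 12:30–14:00, 14:15–15:30, 17:30–17:45.
Quinn ∩ Farrukh: 08:00–08:45, 11:00–14:00.
Quinn ∩ Farrukh ∩ Ulrich: 08:00–08:45, 11:00–11:30, 11:45–14:00.
Quinn ∩ Farrukh ∩ Ulrich ∩ Bob: 12:30–14:00.
Windows ≥ 90 min: 12:30–14:00.

12:30–14:00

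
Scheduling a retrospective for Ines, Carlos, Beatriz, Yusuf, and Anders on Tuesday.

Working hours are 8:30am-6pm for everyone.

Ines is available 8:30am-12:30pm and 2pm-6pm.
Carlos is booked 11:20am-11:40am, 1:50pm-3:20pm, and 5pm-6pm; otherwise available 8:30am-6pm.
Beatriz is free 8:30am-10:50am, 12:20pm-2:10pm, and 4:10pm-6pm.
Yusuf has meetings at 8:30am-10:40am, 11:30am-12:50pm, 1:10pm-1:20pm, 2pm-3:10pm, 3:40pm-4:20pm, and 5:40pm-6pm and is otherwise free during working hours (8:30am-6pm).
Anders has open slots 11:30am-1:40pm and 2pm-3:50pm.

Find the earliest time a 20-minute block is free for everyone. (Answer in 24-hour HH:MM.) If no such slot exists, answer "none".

Carlos free within 08:30–18:00: 08:30–11:20, 11:40–13:50, 15:20–17:00.
Yusuf free within 08:30–18:00: 10:40–11:30, 12:50–13:10, 13:20–14:00, 15:10–15:40, 16:20–17:40.
Ines ∩ Carlos: 08:30–11:20, 11:40–12:30, 15:20–17:00.
Ines ∩ Carlos ∩ Beatriz: 08:30–10:50, 12:20–12:30, 16:10–17:00.
Ines ∩ Carlos ∩ Beatriz ∩ Yusuf: 10:40–10:50, 16:20–17:00.
Ines ∩ Carlos ∩ Beatriz ∩ Yusuf ∩ Anders: (none).
Windows ≥ 20 min: (none).

none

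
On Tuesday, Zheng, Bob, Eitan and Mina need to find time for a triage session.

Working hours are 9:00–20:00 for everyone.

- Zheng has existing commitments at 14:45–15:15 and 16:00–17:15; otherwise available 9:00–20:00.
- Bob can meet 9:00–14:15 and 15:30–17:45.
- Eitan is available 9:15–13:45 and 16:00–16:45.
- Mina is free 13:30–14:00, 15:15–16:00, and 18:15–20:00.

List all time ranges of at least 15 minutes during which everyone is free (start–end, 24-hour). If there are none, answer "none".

13:30–13:45

Zheng free within 09:00–20:00: 09:00–14:45, 15:15–16:00, 17:15–20:00.
Zheng ∩ Bob: 09:00–14:15, 15:30–16:00, 17:15–17:45.
Zheng ∩ Bob ∩ Eitan: 09:15–13:45.
Zheng ∩ Bob ∩ Eitan ∩ Mina: 13:30–13:45.
Windows ≥ 15 min: 13:30–13:45.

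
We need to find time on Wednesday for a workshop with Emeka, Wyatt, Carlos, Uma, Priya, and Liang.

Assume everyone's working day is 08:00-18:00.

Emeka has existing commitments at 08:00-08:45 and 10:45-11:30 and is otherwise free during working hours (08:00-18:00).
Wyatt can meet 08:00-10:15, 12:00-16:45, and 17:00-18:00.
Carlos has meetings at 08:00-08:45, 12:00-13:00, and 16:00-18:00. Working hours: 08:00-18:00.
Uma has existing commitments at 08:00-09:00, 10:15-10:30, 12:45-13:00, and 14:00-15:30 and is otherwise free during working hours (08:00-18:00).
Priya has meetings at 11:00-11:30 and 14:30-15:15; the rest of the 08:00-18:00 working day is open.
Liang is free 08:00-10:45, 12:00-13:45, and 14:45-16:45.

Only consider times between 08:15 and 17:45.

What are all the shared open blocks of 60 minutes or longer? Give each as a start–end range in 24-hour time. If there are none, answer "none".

Emeka free within 08:00–18:00: 08:45–10:45, 11:30–18:00.
Carlos free within 08:00–18:00: 08:45–12:00, 13:00–16:00.
Uma free within 08:00–18:00: 09:00–10:15, 10:30–12:45, 13:00–14:00, 15:30–18:00.
Priya free within 08:00–18:00: 08:00–11:00, 11:30–14:30, 15:15–18:00.
Emeka ∩ Wyatt: 08:45–10:15, 12:00–16:45, 17:00–18:00.
Emeka ∩ Wyatt ∩ Carlos: 08:45–10:15, 13:00–16:00.
Emeka ∩ Wyatt ∩ Carlos ∩ Uma: 09:00–10:15, 13:00–14:00, 15:30–16:00.
Emeka ∩ Wyatt ∩ Carlos ∩ Uma ∩ Priya: 09:00–10:15, 13:00–14:00, 15:30–16:00.
Emeka ∩ Wyatt ∩ Carlos ∩ Uma ∩ Priya ∩ Liang: 09:00–10:15, 13:00–13:45, 15:30–16:00.
Restricted to 08:15–17:45: 09:00–10:15, 13:00–13:45, 15:30–16:00.
Windows ≥ 60 min: 09:00–10:15.

09:00–10:15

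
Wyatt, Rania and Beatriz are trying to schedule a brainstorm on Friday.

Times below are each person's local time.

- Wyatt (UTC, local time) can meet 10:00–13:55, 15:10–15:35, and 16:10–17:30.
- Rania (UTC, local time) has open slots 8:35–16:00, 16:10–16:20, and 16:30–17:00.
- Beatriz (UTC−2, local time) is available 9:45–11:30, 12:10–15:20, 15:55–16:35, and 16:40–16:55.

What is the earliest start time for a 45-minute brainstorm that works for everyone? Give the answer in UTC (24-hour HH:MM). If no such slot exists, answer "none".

11:45

Wyatt → UTC: 10:00–13:55, 15:10–15:35, 16:10–17:30.
Rania → UTC: 08:35–16:00, 16:10–16:20, 16:30–17:00.
Beatriz → UTC: 11:45–13:30, 14:10–17:20, 17:55–18:35, 18:40–18:55.
Wyatt ∩ Rania: 10:00–13:55, 15:10–15:35, 16:10–16:20, 16:30–17:00.
Wyatt ∩ Rania ∩ Beatriz: 11:45–13:30, 15:10–15:35, 16:10–16:20, 16:30–17:00.
Windows ≥ 45 min: 11:45–13:30.
Earliest such window starts at 11:45.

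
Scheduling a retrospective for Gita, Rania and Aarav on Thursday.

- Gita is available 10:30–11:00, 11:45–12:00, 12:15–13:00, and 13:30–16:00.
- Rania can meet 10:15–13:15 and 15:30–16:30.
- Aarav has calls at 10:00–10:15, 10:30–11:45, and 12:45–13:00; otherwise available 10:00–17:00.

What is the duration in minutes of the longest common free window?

Aarav free within 10:00–17:00: 10:15–10:30, 11:45–12:45, 13:00–17:00.
Gita ∩ Rania: 10:30–11:00, 11:45–12:00, 12:15–13:00, 15:30–16:00.
Gita ∩ Rania ∩ Aarav: 11:45–12:00, 12:15–12:45, 15:30–16:00.
Common window lengths: 15, 30, 30 min; longest is 30.

30 minutes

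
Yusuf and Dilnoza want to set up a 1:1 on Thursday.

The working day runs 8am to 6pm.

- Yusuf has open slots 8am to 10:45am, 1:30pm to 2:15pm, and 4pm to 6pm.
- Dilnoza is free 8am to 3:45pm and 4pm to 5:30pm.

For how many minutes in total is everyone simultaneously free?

300 minutes

Yusuf ∩ Dilnoza: 08:00–10:45, 13:30–14:15, 16:00–17:30.
Total common minutes: 165 + 45 + 90 = 300.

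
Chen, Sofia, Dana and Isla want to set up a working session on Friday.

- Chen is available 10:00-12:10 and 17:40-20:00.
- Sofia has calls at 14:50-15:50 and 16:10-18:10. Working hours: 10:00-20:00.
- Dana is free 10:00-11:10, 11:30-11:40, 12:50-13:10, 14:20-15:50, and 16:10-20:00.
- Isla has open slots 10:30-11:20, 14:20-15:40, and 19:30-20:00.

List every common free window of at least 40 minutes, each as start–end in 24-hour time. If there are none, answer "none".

10:30–11:10

Sofia free within 10:00–20:00: 10:00–14:50, 15:50–16:10, 18:10–20:00.
Chen ∩ Sofia: 10:00–12:10, 18:10–20:00.
Chen ∩ Sofia ∩ Dana: 10:00–11:10, 11:30–11:40, 18:10–20:00.
Chen ∩ Sofia ∩ Dana ∩ Isla: 10:30–11:10, 19:30–20:00.
Windows ≥ 40 min: 10:30–11:10.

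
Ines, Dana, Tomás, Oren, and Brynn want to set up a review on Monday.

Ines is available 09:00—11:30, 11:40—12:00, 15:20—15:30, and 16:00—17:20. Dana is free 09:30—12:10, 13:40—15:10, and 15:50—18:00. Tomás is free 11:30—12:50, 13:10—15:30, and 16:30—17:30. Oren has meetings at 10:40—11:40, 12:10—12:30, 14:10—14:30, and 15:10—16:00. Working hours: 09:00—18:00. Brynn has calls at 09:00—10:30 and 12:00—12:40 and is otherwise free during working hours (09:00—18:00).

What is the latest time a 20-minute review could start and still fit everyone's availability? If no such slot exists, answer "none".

17:00

Oren free within 09:00–18:00: 09:00–10:40, 11:40–12:10, 12:30–14:10, 14:30–15:10, 16:00–18:00.
Brynn free within 09:00–18:00: 10:30–12:00, 12:40–18:00.
Ines ∩ Dana: 09:30–11:30, 11:40–12:00, 16:00–17:20.
Ines ∩ Dana ∩ Tomás: 11:40–12:00, 16:30–17:20.
Ines ∩ Dana ∩ Tomás ∩ Oren: 11:40–12:00, 16:30–17:20.
Ines ∩ Dana ∩ Tomás ∩ Oren ∩ Brynn: 11:40–12:00, 16:30–17:20.
Windows ≥ 20 min: 11:40–12:00, 16:30–17:20.
Latest start in the last window 16:30–17:20 is 17:20 − 20 min = 17:00.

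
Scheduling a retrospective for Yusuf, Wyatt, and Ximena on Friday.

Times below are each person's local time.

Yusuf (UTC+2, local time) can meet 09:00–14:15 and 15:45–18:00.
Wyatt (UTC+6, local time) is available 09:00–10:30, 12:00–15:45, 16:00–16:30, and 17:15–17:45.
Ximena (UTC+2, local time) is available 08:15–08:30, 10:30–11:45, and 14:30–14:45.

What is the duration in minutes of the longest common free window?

Yusuf → UTC: 07:00–12:15, 13:45–16:00.
Wyatt → UTC: 03:00–04:30, 06:00–09:45, 10:00–10:30, 11:15–11:45.
Ximena → UTC: 06:15–06:30, 08:30–09:45, 12:30–12:45.
Yusuf ∩ Wyatt: 07:00–09:45, 10:00–10:30, 11:15–11:45.
Yusuf ∩ Wyatt ∩ Ximena: 08:30–09:45.
Single common window of 75 minutes.

75 minutes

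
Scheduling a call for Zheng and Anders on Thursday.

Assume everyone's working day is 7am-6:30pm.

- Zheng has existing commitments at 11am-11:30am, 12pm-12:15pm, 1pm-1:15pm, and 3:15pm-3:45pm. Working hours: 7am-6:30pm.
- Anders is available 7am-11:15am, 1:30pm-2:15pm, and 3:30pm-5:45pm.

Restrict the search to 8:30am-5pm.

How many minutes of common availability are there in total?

270 minutes

Zheng free within 07:00–18:30: 07:00–11:00, 11:30–12:00, 12:15–13:00, 13:15–15:15, 15:45–18:30.
Zheng ∩ Anders: 07:00–11:00, 13:30–14:15, 15:45–17:45.
Restricted to 08:30–17:00: 08:30–11:00, 13:30–14:15, 15:45–17:00.
Total common minutes: 150 + 45 + 75 = 270.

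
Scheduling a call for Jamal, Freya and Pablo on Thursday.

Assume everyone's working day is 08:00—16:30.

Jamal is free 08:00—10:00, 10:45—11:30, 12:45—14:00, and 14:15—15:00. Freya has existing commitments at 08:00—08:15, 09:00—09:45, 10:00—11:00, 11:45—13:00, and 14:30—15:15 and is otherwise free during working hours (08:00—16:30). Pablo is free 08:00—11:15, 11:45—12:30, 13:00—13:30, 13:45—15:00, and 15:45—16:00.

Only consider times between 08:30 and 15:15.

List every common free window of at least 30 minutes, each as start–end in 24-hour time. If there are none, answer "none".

Freya free within 08:00–16:30: 08:15–09:00, 09:45–10:00, 11:00–11:45, 13:00–14:30, 15:15–16:30.
Jamal ∩ Freya: 08:15–09:00, 09:45–10:00, 11:00–11:30, 13:00–14:00, 14:15–14:30.
Jamal ∩ Freya ∩ Pablo: 08:15–09:00, 09:45–10:00, 11:00–11:15, 13:00–13:30, 13:45–14:00, 14:15–14:30.
Restricted to 08:30–15:15: 08:30–09:00, 09:45–10:00, 11:00–11:15, 13:00–13:30, 13:45–14:00, 14:15–14:30.
Windows ≥ 30 min: 08:30–09:00, 13:00–13:30.

08:30–09:00, 13:00–13:30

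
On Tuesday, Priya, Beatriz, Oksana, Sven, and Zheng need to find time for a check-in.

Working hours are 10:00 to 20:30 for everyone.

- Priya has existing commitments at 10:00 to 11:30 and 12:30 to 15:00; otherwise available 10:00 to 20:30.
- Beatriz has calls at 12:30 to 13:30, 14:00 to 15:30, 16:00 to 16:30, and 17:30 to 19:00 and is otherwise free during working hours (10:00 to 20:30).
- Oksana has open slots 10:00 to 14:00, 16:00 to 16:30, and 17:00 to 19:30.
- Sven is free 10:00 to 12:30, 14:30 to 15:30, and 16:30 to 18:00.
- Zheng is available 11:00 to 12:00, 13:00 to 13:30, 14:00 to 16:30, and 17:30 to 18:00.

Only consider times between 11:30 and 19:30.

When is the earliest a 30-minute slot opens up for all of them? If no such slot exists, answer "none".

Priya free within 10:00–20:30: 11:30–12:30, 15:00–20:30.
Beatriz free within 10:00–20:30: 10:00–12:30, 13:30–14:00, 15:30–16:00, 16:30–17:30, 19:00–20:30.
Priya ∩ Beatriz: 11:30–12:30, 15:30–16:00, 16:30–17:30, 19:00–20:30.
Priya ∩ Beatriz ∩ Oksana: 11:30–12:30, 17:00–17:30, 19:00–19:30.
Priya ∩ Beatriz ∩ Oksana ∩ Sven: 11:30–12:30, 17:00–17:30.
Priya ∩ Beatriz ∩ Oksana ∩ Sven ∩ Zheng: 11:30–12:00.
Restricted to 11:30–19:30: 11:30–12:00.
Windows ≥ 30 min: 11:30–12:00.
Earliest such window starts at 11:30.

11:30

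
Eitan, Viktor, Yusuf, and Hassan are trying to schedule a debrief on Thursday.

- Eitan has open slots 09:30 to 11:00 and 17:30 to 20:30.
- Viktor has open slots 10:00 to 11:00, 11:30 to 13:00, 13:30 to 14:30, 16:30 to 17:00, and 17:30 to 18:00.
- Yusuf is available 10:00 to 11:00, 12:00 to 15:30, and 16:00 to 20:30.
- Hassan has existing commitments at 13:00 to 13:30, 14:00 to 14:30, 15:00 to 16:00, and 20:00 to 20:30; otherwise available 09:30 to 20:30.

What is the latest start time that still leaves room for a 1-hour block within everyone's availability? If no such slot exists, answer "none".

Hassan free within 09:30–20:30: 09:30–13:00, 13:30–14:00, 14:30–15:00, 16:00–20:00.
Eitan ∩ Viktor: 10:00–11:00, 17:30–18:00.
Eitan ∩ Viktor ∩ Yusuf: 10:00–11:00, 17:30–18:00.
Eitan ∩ Viktor ∩ Yusuf ∩ Hassan: 10:00–11:00, 17:30–18:00.
Windows ≥ 60 min: 10:00–11:00.
Latest start in the last window 10:00–11:00 is 11:00 − 60 min = 10:00.

10:00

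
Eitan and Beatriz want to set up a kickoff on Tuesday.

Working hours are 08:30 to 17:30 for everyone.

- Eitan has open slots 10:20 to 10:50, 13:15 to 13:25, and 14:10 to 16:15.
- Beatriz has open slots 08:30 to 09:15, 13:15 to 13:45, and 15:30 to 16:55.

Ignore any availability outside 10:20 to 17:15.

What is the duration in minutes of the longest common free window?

Eitan ∩ Beatriz: 13:15–13:25, 15:30–16:15.
Restricted to 10:20–17:15: 13:15–13:25, 15:30–16:15.
Common window lengths: 10, 45 min; longest is 45.

45 minutes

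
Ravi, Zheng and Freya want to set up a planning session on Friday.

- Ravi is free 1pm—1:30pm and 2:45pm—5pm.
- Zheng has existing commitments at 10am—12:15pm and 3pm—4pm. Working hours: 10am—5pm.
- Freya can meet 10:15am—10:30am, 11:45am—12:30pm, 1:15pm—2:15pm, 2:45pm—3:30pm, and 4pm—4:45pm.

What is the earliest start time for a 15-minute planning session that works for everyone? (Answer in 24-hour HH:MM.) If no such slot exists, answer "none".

13:15

Zheng free within 10:00–17:00: 12:15–15:00, 16:00–17:00.
Ravi ∩ Zheng: 13:00–13:30, 14:45–15:00, 16:00–17:00.
Ravi ∩ Zheng ∩ Freya: 13:15–13:30, 14:45–15:00, 16:00–16:45.
Windows ≥ 15 min: 13:15–13:30, 14:45–15:00, 16:00–16:45.
Earliest such window starts at 13:15.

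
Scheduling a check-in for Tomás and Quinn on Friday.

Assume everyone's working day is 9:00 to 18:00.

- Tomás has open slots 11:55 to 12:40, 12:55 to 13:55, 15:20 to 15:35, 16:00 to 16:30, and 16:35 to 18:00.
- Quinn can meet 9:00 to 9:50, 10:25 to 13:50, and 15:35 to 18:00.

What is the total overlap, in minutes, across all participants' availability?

Tomás ∩ Quinn: 11:55–12:40, 12:55–13:50, 16:00–16:30, 16:35–18:00.
Total common minutes: 45 + 55 + 30 + 85 = 215.

215 minutes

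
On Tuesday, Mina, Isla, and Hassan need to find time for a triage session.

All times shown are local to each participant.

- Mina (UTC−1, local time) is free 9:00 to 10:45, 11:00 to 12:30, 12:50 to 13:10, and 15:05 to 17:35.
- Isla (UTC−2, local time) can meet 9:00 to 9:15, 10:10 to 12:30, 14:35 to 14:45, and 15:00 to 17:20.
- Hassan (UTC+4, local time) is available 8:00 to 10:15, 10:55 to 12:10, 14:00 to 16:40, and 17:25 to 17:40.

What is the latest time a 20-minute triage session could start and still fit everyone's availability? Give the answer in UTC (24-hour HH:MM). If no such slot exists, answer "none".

Mina → UTC: 10:00–11:45, 12:00–13:30, 13:50–14:10, 16:05–18:35.
Isla → UTC: 11:00–11:15, 12:10–14:30, 16:35–16:45, 17:00–19:20.
Hassan → UTC: 04:00–06:15, 06:55–08:10, 10:00–12:40, 13:25–13:40.
Mina ∩ Isla: 11:00–11:15, 12:10–13:30, 13:50–14:10, 16:35–16:45, 17:00–18:35.
Mina ∩ Isla ∩ Hassan: 11:00–11:15, 12:10–12:40, 13:25–13:30.
Windows ≥ 20 min: 12:10–12:40.
Latest start in the last window 12:10–12:40 is 12:40 − 20 min = 12:20.

12:20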